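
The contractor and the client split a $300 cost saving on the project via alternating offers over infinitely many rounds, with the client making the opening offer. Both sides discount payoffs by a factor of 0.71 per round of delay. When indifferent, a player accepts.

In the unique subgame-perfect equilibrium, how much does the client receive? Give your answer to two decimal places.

175.44

In a stationary SPE each proposer offers the other exactly their discounted continuation value.
If the client keeps x when proposing and the contractor keeps y when proposing, then x = 300 − 0.71y and y = 300 − 0.71x.
Solving: x = 300(1 − 0.71) / (1 − 0.71·0.71) = 87 / 0.4959 ≈ 175.4386.
The contractor gets 300 − 175.4386 ≈ 124.5614.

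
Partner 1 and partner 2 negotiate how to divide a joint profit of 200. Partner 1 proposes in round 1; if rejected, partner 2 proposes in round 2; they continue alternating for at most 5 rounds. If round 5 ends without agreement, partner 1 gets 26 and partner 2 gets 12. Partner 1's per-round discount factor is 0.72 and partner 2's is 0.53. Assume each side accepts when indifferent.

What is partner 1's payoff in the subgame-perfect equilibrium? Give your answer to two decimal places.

Round 5 (partner 1 proposes): partner 2 gets 12 if talks fail, so partner 1 offers 12 and keeps 188.
Round 4 (partner 2 proposes): partner 1 can get 188 next round, worth 0.72 × 188 = 135.36 now, so partner 2 offers 135.36, keeping 64.64.
Round 3 (partner 1 proposes): partner 2 can get 64.64 next round, worth 0.53 × 64.64 = 34.2592 now; partner 1 offers that and keeps 165.7408.
Round 2 (partner 2 proposes): partner 1 can get 165.7408 next round, worth 0.72 × 165.7408 = 119.333376 now; partner 2 offers that and keeps 80.666624.
Round 1 (partner 1 proposes): partner 2 can get 80.666624 next round, worth 0.53 × 80.666624 = 42.75331072 now; partner 1 offers that and keeps 157.24668928.

157.25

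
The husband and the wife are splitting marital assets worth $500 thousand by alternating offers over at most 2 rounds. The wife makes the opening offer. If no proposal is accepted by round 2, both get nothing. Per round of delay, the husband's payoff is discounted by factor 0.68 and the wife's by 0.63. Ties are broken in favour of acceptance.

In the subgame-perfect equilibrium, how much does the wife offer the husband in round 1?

340

By backward induction:
Round 2 (the husband proposes): rejection yields 0 for the wife; the husband offers 0 and keeps 500.
Round 1 (the wife proposes): the husband can get 500 next round, worth 0.68 × 500 = 340 now, so the wife offers 340, keeping 160.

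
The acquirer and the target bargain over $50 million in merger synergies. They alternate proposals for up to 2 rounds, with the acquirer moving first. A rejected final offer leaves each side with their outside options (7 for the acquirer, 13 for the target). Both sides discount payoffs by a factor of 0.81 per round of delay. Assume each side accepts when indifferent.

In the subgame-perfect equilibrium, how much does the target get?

34.83

Work backward from the last round.
Round 2 (the target proposes): the acquirer gets 7 if talks fail, so the target offers 7 and keeps 43.
Round 1 (the acquirer proposes): the target can get 43 next round, worth 0.81 × 43 = 34.83 now, so the acquirer offers 34.83, keeping 15.17.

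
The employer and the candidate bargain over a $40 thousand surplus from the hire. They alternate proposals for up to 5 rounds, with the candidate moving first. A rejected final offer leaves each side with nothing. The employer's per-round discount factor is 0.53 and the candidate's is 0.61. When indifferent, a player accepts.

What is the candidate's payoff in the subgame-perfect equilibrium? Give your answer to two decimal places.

Round 5 (the candidate proposes): the employer will accept anything ≥ 0, so the candidate offers 0 and keeps 40.
Round 4 (the employer proposes): the candidate can get 40 next round, worth 0.61 × 40 = 24.4 now. The employer offers 24.4 and keeps 40 − 24.4 = 15.6.
Round 3 (the candidate proposes): the employer can get 15.6 next round, worth 0.53 × 15.6 = 8.268 now. The candidate offers 8.268 and keeps 40 − 8.268 = 31.732.
Round 2 (the employer proposes): the candidate can get 31.732 next round, worth 0.61 × 31.732 = 19.35652 now. The employer offers 19.35652 and keeps 40 − 19.35652 = 20.64348.
Round 1 (the candidate proposes): the employer can get 20.64348 next round, worth 0.53 × 20.64348 = 10.9410444 now; the candidate offers that and keeps 29.0589556.

29.06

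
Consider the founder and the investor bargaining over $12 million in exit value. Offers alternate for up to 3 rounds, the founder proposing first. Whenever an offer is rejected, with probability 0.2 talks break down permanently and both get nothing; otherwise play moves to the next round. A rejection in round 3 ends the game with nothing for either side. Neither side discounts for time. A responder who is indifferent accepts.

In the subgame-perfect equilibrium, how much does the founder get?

10.08

Round 3 (the founder proposes): rejection yields 0 for the investor; the founder offers 0 and keeps 12.
Round 2 (the investor proposes): rejecting gives the founder an expected 0.8 × 12 = 9.6; the investor offers that and keeps 2.4.
Round 1 (the founder proposes): rejecting gives the investor an expected 0.8 × 2.4 = 1.92. The founder offers 1.92 and keeps 12 − 1.92 = 10.08.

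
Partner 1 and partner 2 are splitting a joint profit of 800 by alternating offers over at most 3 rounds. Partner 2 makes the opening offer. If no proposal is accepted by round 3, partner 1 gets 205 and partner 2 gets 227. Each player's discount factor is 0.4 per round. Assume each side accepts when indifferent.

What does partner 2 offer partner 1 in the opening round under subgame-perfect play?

Round 3 (partner 2 proposes): partner 1 gets 205 if talks fail, so partner 2 offers 205 and keeps 595.
Round 2 (partner 1 proposes): partner 2 can get 595 next round, worth 0.4 × 595 = 238 now. Partner 1 offers 238 and keeps 800 − 238 = 562.
Round 1 (partner 2 proposes): partner 1 can get 562 next round, worth 0.4 × 562 = 224.8 now; partner 2 offers that and keeps 575.2.

224.8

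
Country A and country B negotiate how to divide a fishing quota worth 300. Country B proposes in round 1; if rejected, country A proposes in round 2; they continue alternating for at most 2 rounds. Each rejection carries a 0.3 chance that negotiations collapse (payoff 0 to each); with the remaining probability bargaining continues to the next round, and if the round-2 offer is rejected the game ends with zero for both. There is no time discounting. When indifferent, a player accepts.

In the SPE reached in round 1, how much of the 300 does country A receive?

210

By backward induction:
Round 2 (country A proposes): country B will accept anything ≥ 0, so country A offers 0 and keeps 300.
Round 1 (country B proposes): rejecting gives country A an expected 0.7 × 300 = 210. Country B offers 210 and keeps 300 − 210 = 90.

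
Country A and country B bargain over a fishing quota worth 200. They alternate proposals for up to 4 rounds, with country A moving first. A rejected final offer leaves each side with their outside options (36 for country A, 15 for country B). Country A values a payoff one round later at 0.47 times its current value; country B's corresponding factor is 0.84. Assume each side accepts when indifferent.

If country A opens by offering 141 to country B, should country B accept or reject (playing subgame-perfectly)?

Reject

Work out country B's continuation value if the offer is rejected.
Round 4 (country B proposes): country A gets 36 if talks fail, so country B offers 36 and keeps 164.
Round 3 (country A proposes): country B can get 164 next round, worth 0.84 × 164 = 137.76 now. Country A offers 137.76 and keeps 200 − 137.76 = 62.24.
Round 2 (country B proposes): country A can get 62.24 next round, worth 0.47 × 62.24 = 29.2528 now; country B offers that and keeps 170.7472.
So by rejecting in round 1, country B gets 170.7472 next round, worth 0.84 × 170.7472 = 143.427648 now.
Offer 141 < 143.427648, so country B rejects.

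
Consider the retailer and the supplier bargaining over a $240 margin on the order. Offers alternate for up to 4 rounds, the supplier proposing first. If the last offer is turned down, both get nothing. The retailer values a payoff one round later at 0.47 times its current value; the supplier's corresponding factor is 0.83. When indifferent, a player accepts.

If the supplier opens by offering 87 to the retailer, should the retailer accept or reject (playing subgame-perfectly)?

Round 4 (the retailer proposes): rejection yields 0 for the supplier; the retailer offers 0 and keeps 240.
Round 3 (the supplier proposes): the retailer can get 240 next round, worth 0.47 × 240 = 112.8 now, so the supplier offers 112.8, keeping 127.2.
Round 2 (the retailer proposes): the supplier can get 127.2 next round, worth 0.83 × 127.2 = 105.576 now. The retailer offers 105.576 and keeps 240 − 105.576 = 134.424.
So by rejecting in round 1, the retailer gets 134.424 next round, worth 0.47 × 134.424 = 63.17928 now.
Offer 87 ≥ 63.17928, so the retailer accepts.

Accept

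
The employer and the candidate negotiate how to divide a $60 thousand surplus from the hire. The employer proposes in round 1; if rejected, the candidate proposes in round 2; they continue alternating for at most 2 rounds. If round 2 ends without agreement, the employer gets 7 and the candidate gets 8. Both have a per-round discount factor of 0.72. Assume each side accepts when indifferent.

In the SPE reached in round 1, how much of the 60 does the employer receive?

21.84

Round 2 (the candidate proposes): the employer gets 7 if talks fail, so the candidate offers 7 and keeps 53.
Round 1 (the employer proposes): the candidate can get 53 next round, worth 0.72 × 53 = 38.16 now. The employer offers 38.16 and keeps 60 − 38.16 = 21.84.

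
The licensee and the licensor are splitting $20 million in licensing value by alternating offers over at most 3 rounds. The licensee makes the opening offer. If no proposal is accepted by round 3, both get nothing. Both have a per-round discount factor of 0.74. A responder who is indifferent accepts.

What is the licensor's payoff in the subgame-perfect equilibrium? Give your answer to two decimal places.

Round 3 (the licensee proposes): rejection yields 0 for the licensor; the licensee offers 0 and keeps 20.
Round 2 (the licensor proposes): the licensee can get 20 next round, worth 0.74 × 20 = 14.8 now. The licensor offers 14.8 and keeps 20 − 14.8 = 5.2.
Round 1 (the licensee proposes): the licensor can get 5.2 next round, worth 0.74 × 5.2 = 3.848 now, so the licensee offers 3.848, keeping 16.152.

3.85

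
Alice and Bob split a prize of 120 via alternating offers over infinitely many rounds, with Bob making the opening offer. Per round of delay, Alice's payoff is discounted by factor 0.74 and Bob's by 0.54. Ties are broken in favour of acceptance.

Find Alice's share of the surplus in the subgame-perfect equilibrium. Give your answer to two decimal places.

68.03

When Bob proposes, Alice accepts any offer worth at least 0.74 times what Alice would get by proposing next round; and vice versa.
This gives x = 120 − 0.74y and y = 120 − 0.54x, where x and y are each side's share when it proposes.
Hence (1 − 0.74·0.54)x = 120(1 − 0.74), i.e. 0.6004·x = 31.2.
x ≈ 51.9654; Alice's share is 120 − x ≈ 68.0346.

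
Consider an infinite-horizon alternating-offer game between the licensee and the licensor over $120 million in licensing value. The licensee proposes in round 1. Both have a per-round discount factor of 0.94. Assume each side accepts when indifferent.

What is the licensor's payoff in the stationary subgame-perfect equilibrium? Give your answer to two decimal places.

58.14

In a stationary SPE each proposer offers the other exactly their discounted continuation value.
If the licensee keeps x when proposing and the licensor keeps y when proposing, then x = 120 − 0.94y and y = 120 − 0.94x.
Solving: x = 120(1 − 0.94) / (1 − 0.94·0.94) = 7.2 / 0.1164 ≈ 61.8557.
The licensor gets 120 − 61.8557 ≈ 58.1443.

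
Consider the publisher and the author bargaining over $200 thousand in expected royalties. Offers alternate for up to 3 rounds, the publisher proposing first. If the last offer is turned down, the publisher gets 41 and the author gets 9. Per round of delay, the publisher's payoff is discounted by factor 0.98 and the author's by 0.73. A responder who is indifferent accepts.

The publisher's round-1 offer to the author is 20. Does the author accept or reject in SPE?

Round 3 (the publisher proposes): the author gets 9 if talks fail, so the publisher offers 9 and keeps 191.
Round 2 (the author proposes): the publisher can get 191 next round, worth 0.98 × 191 = 187.18 now. The author offers 187.18 and keeps 200 − 187.18 = 12.82.
So by rejecting in round 1, the author gets 12.82 next round, worth 0.73 × 12.82 = 9.3586 now.
Offer 20 ≥ 9.3586, so the author accepts.

Accept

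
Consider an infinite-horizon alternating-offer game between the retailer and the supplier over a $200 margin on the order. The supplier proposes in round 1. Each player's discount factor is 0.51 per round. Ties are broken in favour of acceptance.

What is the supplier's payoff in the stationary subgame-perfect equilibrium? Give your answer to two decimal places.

When the supplier proposes, the retailer accepts any offer worth at least 0.51 times what the retailer would get by proposing next round; and vice versa.
This gives x = 200 − 0.51y and y = 200 − 0.51x, where x and y are each side's share when it proposes.
Hence (1 − 0.51·0.51)x = 200(1 − 0.51), i.e. 0.7399·x = 98.
x ≈ 132.4503; the retailer's share is 200 − x ≈ 67.5497.

132.45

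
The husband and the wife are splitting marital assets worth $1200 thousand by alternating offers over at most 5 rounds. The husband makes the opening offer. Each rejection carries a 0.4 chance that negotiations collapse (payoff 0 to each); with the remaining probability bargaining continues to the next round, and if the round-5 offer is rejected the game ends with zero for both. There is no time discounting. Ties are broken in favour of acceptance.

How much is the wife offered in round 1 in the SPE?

391.68

Round 5 (the husband proposes): rejection yields 0 for the wife; the husband offers 0 and keeps 1200.
Round 4 (the wife proposes): rejecting gives the husband an expected 0.6 × 1200 = 720. The wife offers 720 and keeps 1200 − 720 = 480.
Round 3 (the husband proposes): rejecting gives the wife an expected 0.6 × 480 = 288; the husband offers that and keeps 912.
Round 2 (the wife proposes): rejecting gives the husband an expected 0.6 × 912 = 547.2. The wife offers 547.2 and keeps 1200 − 547.2 = 652.8.
Round 1 (the husband proposes): rejecting gives the wife an expected 0.6 × 652.8 = 391.68; the husband offers that and keeps 808.32.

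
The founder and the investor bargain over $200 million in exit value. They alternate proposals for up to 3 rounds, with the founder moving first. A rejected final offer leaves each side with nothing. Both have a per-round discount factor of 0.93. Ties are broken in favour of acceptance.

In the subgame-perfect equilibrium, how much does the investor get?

Round 3 (the founder proposes): the investor will accept anything ≥ 0, so the founder offers 0 and keeps 200.
Round 2 (the investor proposes): the founder can get 200 next round, worth 0.93 × 200 = 186 now; the investor offers that and keeps 14.
Round 1 (the founder proposes): the investor can get 14 next round, worth 0.93 × 14 = 13.02 now, so the founder offers 13.02, keeping 186.98.

13.02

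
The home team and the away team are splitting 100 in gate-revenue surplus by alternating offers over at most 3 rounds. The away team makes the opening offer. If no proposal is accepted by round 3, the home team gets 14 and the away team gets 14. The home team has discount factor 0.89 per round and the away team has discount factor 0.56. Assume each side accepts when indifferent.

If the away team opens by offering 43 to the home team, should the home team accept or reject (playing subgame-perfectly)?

Reject

Round 3 (the away team proposes): the home team gets 14 if talks fail, so the away team offers 14 and keeps 86.
Round 2 (the home team proposes): the away team can get 86 next round, worth 0.56 × 86 = 48.16 now, so the home team offers 48.16, keeping 51.84.
So by rejecting in round 1, the home team gets 51.84 next round, worth 0.89 × 51.84 = 46.1376 now.
Offer 43 < 46.1376, so the home team rejects.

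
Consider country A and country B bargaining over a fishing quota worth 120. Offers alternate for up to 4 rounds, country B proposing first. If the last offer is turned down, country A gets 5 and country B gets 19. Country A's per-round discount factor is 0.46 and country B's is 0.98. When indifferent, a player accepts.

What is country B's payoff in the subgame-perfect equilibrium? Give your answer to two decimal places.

97.95

Round 4 (country A proposes): country B gets 19 if talks fail, so country A offers 19 and keeps 101.
Round 3 (country B proposes): country A can get 101 next round, worth 0.46 × 101 = 46.46 now, so country B offers 46.46, keeping 73.54.
Round 2 (country A proposes): country B can get 73.54 next round, worth 0.98 × 73.54 = 72.0692 now, so country A offers 72.0692, keeping 47.9308.
Round 1 (country B proposes): country A can get 47.9308 next round, worth 0.46 × 47.9308 = 22.048168 now; country B offers that and keeps 97.951832.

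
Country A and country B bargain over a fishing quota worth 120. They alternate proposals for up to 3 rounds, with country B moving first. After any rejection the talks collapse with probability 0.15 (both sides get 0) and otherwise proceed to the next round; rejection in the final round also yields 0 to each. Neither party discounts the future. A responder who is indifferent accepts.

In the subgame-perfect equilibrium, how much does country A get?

Round 3 (country B proposes): country A will accept anything ≥ 0, so country B offers 0 and keeps 120.
Round 2 (country A proposes): rejecting gives country B an expected 0.85 × 120 = 102, so country A offers 102, keeping 18.
Round 1 (country B proposes): rejecting gives country A an expected 0.85 × 18 = 15.3; country B offers that and keeps 104.7.

15.3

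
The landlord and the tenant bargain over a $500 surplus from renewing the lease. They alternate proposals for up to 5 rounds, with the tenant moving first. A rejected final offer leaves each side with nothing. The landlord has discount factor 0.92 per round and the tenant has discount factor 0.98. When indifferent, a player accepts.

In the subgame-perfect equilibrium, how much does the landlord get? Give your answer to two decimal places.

17.49

Round 5 (the tenant proposes): the landlord will accept anything ≥ 0, so the tenant offers 0 and keeps 500.
Round 4 (the landlord proposes): the tenant can get 500 next round, worth 0.98 × 500 = 490 now, so the landlord offers 490, keeping 10.
Round 3 (the tenant proposes): the landlord can get 10 next round, worth 0.92 × 10 = 9.2 now. The tenant offers 9.2 and keeps 500 − 9.2 = 490.8.
Round 2 (the landlord proposes): the tenant can get 490.8 next round, worth 0.98 × 490.8 = 480.984 now; the landlord offers that and keeps 19.016.
Round 1 (the tenant proposes): the landlord can get 19.016 next round, worth 0.92 × 19.016 = 17.49472 now, so the tenant offers 17.49472, keeping 482.50528.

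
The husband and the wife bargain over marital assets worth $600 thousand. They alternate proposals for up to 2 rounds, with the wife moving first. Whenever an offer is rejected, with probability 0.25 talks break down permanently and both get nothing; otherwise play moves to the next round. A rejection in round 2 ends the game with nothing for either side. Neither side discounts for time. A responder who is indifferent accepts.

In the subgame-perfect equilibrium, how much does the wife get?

150

Round 2 (the husband proposes): rejection yields 0 for the wife; the husband offers 0 and keeps 600.
Round 1 (the wife proposes): rejecting gives the husband an expected 0.75 × 600 = 450, so the wife offers 450, keeping 150.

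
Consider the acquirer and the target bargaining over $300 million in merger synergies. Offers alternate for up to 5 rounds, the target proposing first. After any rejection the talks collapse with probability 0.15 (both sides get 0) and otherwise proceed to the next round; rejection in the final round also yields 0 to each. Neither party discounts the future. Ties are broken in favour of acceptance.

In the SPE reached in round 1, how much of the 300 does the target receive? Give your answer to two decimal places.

234.11

By backward induction:
Round 5 (the target proposes): rejection yields 0 for the acquirer; the target offers 0 and keeps 300.
Round 4 (the acquirer proposes): rejecting gives the target an expected 0.85 × 300 = 255; the acquirer offers that and keeps 45.
Round 3 (the target proposes): rejecting gives the acquirer an expected 0.85 × 45 = 38.25; the target offers that and keeps 261.75.
Round 2 (the acquirer proposes): rejecting gives the target an expected 0.85 × 261.75 = 222.4875. The acquirer offers 222.4875 and keeps 300 − 222.4875 = 77.5125.
Round 1 (the target proposes): rejecting gives the acquirer an expected 0.85 × 77.5125 = 65.885625, so the target offers 65.885625, keeping 234.114375.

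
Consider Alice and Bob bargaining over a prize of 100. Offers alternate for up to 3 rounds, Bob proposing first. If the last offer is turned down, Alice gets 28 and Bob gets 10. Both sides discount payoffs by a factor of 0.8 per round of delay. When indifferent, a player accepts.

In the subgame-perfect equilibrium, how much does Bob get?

66.08

Solve by backward induction from round 3.
Round 3 (Bob proposes): Alice gets 28 if talks fail, so Bob offers 28 and keeps 72.
Round 2 (Alice proposes): Bob can get 72 next round, worth 0.8 × 72 = 57.6 now, so Alice offers 57.6, keeping 42.4.
Round 1 (Bob proposes): Alice can get 42.4 next round, worth 0.8 × 42.4 = 33.92 now. Bob offers 33.92 and keeps 100 − 33.92 = 66.08.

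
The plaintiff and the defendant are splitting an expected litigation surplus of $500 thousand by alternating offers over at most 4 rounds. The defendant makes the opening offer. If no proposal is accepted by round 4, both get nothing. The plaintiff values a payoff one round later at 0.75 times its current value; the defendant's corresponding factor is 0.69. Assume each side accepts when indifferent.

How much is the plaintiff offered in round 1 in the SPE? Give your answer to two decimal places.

Solve by backward induction from round 4.
Round 4 (the plaintiff proposes): rejection yields 0 for the defendant; the plaintiff offers 0 and keeps 500.
Round 3 (the defendant proposes): the plaintiff can get 500 next round, worth 0.75 × 500 = 375 now. The defendant offers 375 and keeps 500 − 375 = 125.
Round 2 (the plaintiff proposes): the defendant can get 125 next round, worth 0.69 × 125 = 86.25 now. The plaintiff offers 86.25 and keeps 500 − 86.25 = 413.75.
Round 1 (the defendant proposes): the plaintiff can get 413.75 next round, worth 0.75 × 413.75 = 310.3125 now; the defendant offers that and keeps 189.6875.

310.31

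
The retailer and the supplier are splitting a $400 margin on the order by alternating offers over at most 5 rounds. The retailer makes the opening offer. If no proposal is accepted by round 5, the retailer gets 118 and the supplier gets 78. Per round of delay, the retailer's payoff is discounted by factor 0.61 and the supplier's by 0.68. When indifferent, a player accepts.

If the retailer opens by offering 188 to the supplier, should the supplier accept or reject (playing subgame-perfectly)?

Work out the supplier's continuation value if the offer is rejected.
Round 5 (the retailer proposes): the supplier gets 78 if talks fail, so the retailer offers 78 and keeps 322.
Round 4 (the supplier proposes): the retailer can get 322 next round, worth 0.61 × 322 = 196.42 now. The supplier offers 196.42 and keeps 400 − 196.42 = 203.58.
Round 3 (the retailer proposes): the supplier can get 203.58 next round, worth 0.68 × 203.58 = 138.4344 now, so the retailer offers 138.4344, keeping 261.5656.
Round 2 (the supplier proposes): the retailer can get 261.5656 next round, worth 0.61 × 261.5656 = 159.555016 now; the supplier offers that and keeps 240.444984.
So by rejecting in round 1, the supplier gets 240.444984 next round, worth 0.68 × 240.444984 = 163.50258912 now.
Offer 188 ≥ 163.50258912, so the supplier accepts.

Accept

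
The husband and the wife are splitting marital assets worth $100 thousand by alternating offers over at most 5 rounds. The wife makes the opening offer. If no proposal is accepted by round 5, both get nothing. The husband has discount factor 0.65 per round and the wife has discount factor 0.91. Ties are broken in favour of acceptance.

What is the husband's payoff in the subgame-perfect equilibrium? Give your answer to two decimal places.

Work backward from the last round.
Round 5 (the wife proposes): the husband will accept anything ≥ 0, so the wife offers 0 and keeps 100.
Round 4 (the husband proposes): the wife can get 100 next round, worth 0.91 × 100 = 91 now, so the husband offers 91, keeping 9.
Round 3 (the wife proposes): the husband can get 9 next round, worth 0.65 × 9 = 5.85 now. The wife offers 5.85 and keeps 100 − 5.85 = 94.15.
Round 2 (the husband proposes): the wife can get 94.15 next round, worth 0.91 × 94.15 = 85.6765 now; the husband offers that and keeps 14.3235.
Round 1 (the wife proposes): the husband can get 14.3235 next round, worth 0.65 × 14.3235 = 9.310275 now, so the wife offers 9.310275, keeping 90.689725.

9.31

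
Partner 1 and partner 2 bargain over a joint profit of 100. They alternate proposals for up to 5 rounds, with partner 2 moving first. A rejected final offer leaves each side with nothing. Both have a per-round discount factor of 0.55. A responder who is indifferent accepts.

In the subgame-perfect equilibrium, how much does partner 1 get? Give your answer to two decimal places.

Solve by backward induction from round 5.
Round 5 (partner 2 proposes): partner 1 will accept anything ≥ 0, so partner 2 offers 0 and keeps 100.
Round 4 (partner 1 proposes): partner 2 can get 100 next round, worth 0.55 × 100 = 55 now, so partner 1 offers 55, keeping 45.
Round 3 (partner 2 proposes): partner 1 can get 45 next round, worth 0.55 × 45 = 24.75 now, so partner 2 offers 24.75, keeping 75.25.
Round 2 (partner 1 proposes): partner 2 can get 75.25 next round, worth 0.55 × 75.25 = 41.3875 now, so partner 1 offers 41.3875, keeping 58.6125.
Round 1 (partner 2 proposes): partner 1 can get 58.6125 next round, worth 0.55 × 58.6125 = 32.236875 now, so partner 2 offers 32.236875, keeping 67.763125.

32.24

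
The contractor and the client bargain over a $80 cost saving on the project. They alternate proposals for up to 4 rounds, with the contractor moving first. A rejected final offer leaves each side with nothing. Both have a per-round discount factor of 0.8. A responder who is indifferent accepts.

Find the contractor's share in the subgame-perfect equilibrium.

26.24

Solve by backward induction from round 4.
Round 4 (the client proposes): the contractor will accept anything ≥ 0, so the client offers 0 and keeps 80.
Round 3 (the contractor proposes): the client can get 80 next round, worth 0.8 × 80 = 64 now; the contractor offers that and keeps 16.
Round 2 (the client proposes): the contractor can get 16 next round, worth 0.8 × 16 = 12.8 now, so the client offers 12.8, keeping 67.2.
Round 1 (the contractor proposes): the client can get 67.2 next round, worth 0.8 × 67.2 = 53.76 now, so the contractor offers 53.76, keeping 26.24.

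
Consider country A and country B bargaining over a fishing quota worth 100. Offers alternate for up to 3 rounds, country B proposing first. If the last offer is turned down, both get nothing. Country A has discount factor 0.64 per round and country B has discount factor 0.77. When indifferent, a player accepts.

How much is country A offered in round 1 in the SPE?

Solve by backward induction from round 3.
Round 3 (country B proposes): country A will accept anything ≥ 0, so country B offers 0 and keeps 100.
Round 2 (country A proposes): country B can get 100 next round, worth 0.77 × 100 = 77 now. Country A offers 77 and keeps 100 − 77 = 23.
Round 1 (country B proposes): country A can get 23 next round, worth 0.64 × 23 = 14.72 now, so country B offers 14.72, keeping 85.28.

14.72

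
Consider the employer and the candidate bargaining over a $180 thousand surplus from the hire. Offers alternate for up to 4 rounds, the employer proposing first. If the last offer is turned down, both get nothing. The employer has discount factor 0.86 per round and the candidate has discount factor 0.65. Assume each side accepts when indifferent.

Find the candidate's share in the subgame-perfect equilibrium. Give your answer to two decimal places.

81.78

Round 4 (the candidate proposes): rejection yields 0 for the employer; the candidate offers 0 and keeps 180.
Round 3 (the employer proposes): the candidate can get 180 next round, worth 0.65 × 180 = 117 now; the employer offers that and keeps 63.
Round 2 (the candidate proposes): the employer can get 63 next round, worth 0.86 × 63 = 54.18 now. The candidate offers 54.18 and keeps 180 − 54.18 = 125.82.
Round 1 (the employer proposes): the candidate can get 125.82 next round, worth 0.65 × 125.82 = 81.783 now; the employer offers that and keeps 98.217.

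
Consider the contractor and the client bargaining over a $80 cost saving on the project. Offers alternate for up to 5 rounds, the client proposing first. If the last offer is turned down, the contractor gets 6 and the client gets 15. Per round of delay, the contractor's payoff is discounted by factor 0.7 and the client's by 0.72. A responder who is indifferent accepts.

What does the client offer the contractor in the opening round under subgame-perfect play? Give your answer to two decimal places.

Work backward from the last round.
Round 5 (the client proposes): the contractor gets 6 if talks fail, so the client offers 6 and keeps 74.
Round 4 (the contractor proposes): the client can get 74 next round, worth 0.72 × 74 = 53.28 now. The contractor offers 53.28 and keeps 80 − 53.28 = 26.72.
Round 3 (the client proposes): the contractor can get 26.72 next round, worth 0.7 × 26.72 = 18.704 now, so the client offers 18.704, keeping 61.296.
Round 2 (the contractor proposes): the client can get 61.296 next round, worth 0.72 × 61.296 = 44.13312 now; the contractor offers that and keeps 35.86688.
Round 1 (the client proposes): the contractor can get 35.86688 next round, worth 0.7 × 35.86688 = 25.106816 now. The client offers 25.106816 and keeps 80 − 25.106816 = 54.893184.

25.11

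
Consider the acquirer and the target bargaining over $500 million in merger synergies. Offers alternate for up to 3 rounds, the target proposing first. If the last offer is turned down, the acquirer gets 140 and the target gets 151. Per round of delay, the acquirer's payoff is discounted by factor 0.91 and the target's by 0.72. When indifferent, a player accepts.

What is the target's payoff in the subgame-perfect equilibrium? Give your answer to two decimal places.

280.87

By backward induction:
Round 3 (the target proposes): the acquirer gets 140 if talks fail, so the target offers 140 and keeps 360.
Round 2 (the acquirer proposes): the target can get 360 next round, worth 0.72 × 360 = 259.2 now, so the acquirer offers 259.2, keeping 240.8.
Round 1 (the target proposes): the acquirer can get 240.8 next round, worth 0.91 × 240.8 = 219.128 now. The target offers 219.128 and keeps 500 − 219.128 = 280.872.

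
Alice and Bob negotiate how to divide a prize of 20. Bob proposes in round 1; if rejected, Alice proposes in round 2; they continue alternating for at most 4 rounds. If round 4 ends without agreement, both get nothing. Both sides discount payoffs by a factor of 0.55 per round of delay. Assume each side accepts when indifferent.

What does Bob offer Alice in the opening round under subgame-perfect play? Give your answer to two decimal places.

8.28

Round 4 (Alice proposes): Bob will accept anything ≥ 0, so Alice offers 0 and keeps 20.
Round 3 (Bob proposes): Alice can get 20 next round, worth 0.55 × 20 = 11 now. Bob offers 11 and keeps 20 − 11 = 9.
Round 2 (Alice proposes): Bob can get 9 next round, worth 0.55 × 9 = 4.95 now. Alice offers 4.95 and keeps 20 − 4.95 = 15.05.
Round 1 (Bob proposes): Alice can get 15.05 next round, worth 0.55 × 15.05 = 8.2775 now; Bob offers that and keeps 11.7225.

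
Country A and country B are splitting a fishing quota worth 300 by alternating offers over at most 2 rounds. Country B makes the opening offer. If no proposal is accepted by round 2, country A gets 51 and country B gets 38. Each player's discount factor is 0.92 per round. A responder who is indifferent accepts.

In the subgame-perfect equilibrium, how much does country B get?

Round 2 (country A proposes): country B gets 38 if talks fail, so country A offers 38 and keeps 262.
Round 1 (country B proposes): country A can get 262 next round, worth 0.92 × 262 = 241.04 now. Country B offers 241.04 and keeps 300 − 241.04 = 58.96.

58.96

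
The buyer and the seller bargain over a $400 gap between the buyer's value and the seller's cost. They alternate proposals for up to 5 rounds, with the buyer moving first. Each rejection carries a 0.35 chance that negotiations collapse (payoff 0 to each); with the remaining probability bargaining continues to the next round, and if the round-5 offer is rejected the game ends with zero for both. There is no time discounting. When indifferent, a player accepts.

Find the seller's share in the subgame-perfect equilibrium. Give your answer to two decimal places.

129.45

Round 5 (the buyer proposes): the seller will accept anything ≥ 0, so the buyer offers 0 and keeps 400.
Round 4 (the seller proposes): rejecting gives the buyer an expected 0.65 × 400 = 260, so the seller offers 260, keeping 140.
Round 3 (the buyer proposes): rejecting gives the seller an expected 0.65 × 140 = 91; the buyer offers that and keeps 309.
Round 2 (the seller proposes): rejecting gives the buyer an expected 0.65 × 309 = 200.85; the seller offers that and keeps 199.15.
Round 1 (the buyer proposes): rejecting gives the seller an expected 0.65 × 199.15 = 129.4475; the buyer offers that and keeps 270.5525.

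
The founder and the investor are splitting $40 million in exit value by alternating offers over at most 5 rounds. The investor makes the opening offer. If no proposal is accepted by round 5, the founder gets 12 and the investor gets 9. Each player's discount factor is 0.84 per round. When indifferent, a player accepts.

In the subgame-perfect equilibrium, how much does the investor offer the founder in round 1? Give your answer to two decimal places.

15.14

Round 5 (the investor proposes): the founder gets 12 if talks fail, so the investor offers 12 and keeps 28.
Round 4 (the founder proposes): the investor can get 28 next round, worth 0.84 × 28 = 23.52 now, so the founder offers 23.52, keeping 16.48.
Round 3 (the investor proposes): the founder can get 16.48 next round, worth 0.84 × 16.48 = 13.8432 now. The investor offers 13.8432 and keeps 40 − 13.8432 = 26.1568.
Round 2 (the founder proposes): the investor can get 26.1568 next round, worth 0.84 × 26.1568 = 21.971712 now. The founder offers 21.971712 and keeps 40 − 21.971712 = 18.028288.
Round 1 (the investor proposes): the founder can get 18.028288 next round, worth 0.84 × 18.028288 = 15.14376192 now. The investor offers 15.14376192 and keeps 40 − 15.14376192 = 24.85623808.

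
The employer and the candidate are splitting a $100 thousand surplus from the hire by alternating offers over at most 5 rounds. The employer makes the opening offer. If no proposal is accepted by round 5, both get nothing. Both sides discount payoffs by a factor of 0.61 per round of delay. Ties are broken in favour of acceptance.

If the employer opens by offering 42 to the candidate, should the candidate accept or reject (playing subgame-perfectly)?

Round 5 (the employer proposes): rejection yields 0 for the candidate; the employer offers 0 and keeps 100.
Round 4 (the candidate proposes): the employer can get 100 next round, worth 0.61 × 100 = 61 now. The candidate offers 61 and keeps 100 − 61 = 39.
Round 3 (the employer proposes): the candidate can get 39 next round, worth 0.61 × 39 = 23.79 now; the employer offers that and keeps 76.21.
Round 2 (the candidate proposes): the employer can get 76.21 next round, worth 0.61 × 76.21 = 46.4881 now. The candidate offers 46.4881 and keeps 100 − 46.4881 = 53.5119.
So by rejecting in round 1, the candidate gets 53.5119 next round, worth 0.61 × 53.5119 = 32.642259 now.
Offer 42 ≥ 32.642259, so the candidate accepts.

Accept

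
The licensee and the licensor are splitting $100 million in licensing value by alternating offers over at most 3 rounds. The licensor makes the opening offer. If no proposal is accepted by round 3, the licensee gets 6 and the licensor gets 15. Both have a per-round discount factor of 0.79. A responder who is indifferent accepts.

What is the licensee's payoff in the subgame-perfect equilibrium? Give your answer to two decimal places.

20.33

Round 3 (the licensor proposes): the licensee gets 6 if talks fail, so the licensor offers 6 and keeps 94.
Round 2 (the licensee proposes): the licensor can get 94 next round, worth 0.79 × 94 = 74.26 now; the licensee offers that and keeps 25.74.
Round 1 (the licensor proposes): the licensee can get 25.74 next round, worth 0.79 × 25.74 = 20.3346 now, so the licensor offers 20.3346, keeping 79.6654.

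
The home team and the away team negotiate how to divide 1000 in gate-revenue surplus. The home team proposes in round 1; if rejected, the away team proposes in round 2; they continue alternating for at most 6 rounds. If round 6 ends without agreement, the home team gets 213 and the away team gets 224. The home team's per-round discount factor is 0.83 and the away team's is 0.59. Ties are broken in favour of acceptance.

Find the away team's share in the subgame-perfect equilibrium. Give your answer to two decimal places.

260.77

Round 6 (the away team proposes): the home team gets 213 if talks fail, so the away team offers 213 and keeps 787.
Round 5 (the home team proposes): the away team can get 787 next round, worth 0.59 × 787 = 464.33 now. The home team offers 464.33 and keeps 1000 − 464.33 = 535.67.
Round 4 (the away team proposes): the home team can get 535.67 next round, worth 0.83 × 535.67 = 444.6061 now, so the away team offers 444.6061, keeping 555.3939.
Round 3 (the home team proposes): the away team can get 555.3939 next round, worth 0.59 × 555.3939 = 327.682401 now. The home team offers 327.682401 and keeps 1000 − 327.682401 = 672.317599.
Round 2 (the away team proposes): the home team can get 672.317599 next round, worth 0.83 × 672.317599 = 558.02360717 now, so the away team offers 558.02360717, keeping 441.97639283.
Round 1 (the home team proposes): the away team can get 441.97639283 next round, worth 0.59 × 441.97639283 = 260.7660717697 now, so the home team offers 260.7660717697, keeping 739.2339282303.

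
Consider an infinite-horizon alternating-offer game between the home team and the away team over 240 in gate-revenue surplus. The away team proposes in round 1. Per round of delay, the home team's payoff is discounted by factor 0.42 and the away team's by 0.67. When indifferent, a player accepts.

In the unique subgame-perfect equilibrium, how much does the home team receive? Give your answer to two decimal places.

When the away team proposes, the home team accepts any offer worth at least 0.42 times what the home team would get by proposing next round; and vice versa.
This gives x = 240 − 0.42y and y = 240 − 0.67x, where x and y are each side's share when it proposes.
Hence (1 − 0.42·0.67)x = 240(1 − 0.42), i.e. 0.7186·x = 139.2.
x ≈ 193.7100; the home team's share is 240 − x ≈ 46.2900.

46.29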